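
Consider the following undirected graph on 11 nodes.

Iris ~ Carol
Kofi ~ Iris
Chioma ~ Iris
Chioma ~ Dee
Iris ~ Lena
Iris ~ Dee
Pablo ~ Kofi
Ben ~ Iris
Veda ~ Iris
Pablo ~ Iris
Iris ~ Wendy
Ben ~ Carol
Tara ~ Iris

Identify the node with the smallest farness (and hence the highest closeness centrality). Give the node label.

Farness (sum of distances to all others) for each node — Ben:18, Carol:18, Chioma:18, Dee:18, Iris:10, Kofi:18, Lena:19, Pablo:18, Tara:19, Veda:19, Wendy:19.
The smallest farness is 10, for Iris, so Iris has the highest closeness.

Iris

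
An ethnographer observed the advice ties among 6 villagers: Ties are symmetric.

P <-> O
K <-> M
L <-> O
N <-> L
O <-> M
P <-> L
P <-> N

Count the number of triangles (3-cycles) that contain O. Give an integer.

O's neighbors: L, M, and P.
Neighbor pairs that are themselves tied: O–L–P. Each forms one triangle with O, for 1 in total.

1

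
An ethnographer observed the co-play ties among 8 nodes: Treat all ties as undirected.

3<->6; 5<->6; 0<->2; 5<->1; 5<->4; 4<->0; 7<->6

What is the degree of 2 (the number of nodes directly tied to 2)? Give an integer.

1

2 is directly tied to 0. That is 1 neighbor, so the degree of 2 is 1.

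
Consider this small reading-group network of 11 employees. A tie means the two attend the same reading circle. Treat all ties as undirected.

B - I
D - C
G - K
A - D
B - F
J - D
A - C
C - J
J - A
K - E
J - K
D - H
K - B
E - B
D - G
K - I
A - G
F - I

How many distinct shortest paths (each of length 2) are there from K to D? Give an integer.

2

The shortest distance is 2. The length-2 paths are: K–J–D; K–G–D.
That gives 2 distinct shortest paths.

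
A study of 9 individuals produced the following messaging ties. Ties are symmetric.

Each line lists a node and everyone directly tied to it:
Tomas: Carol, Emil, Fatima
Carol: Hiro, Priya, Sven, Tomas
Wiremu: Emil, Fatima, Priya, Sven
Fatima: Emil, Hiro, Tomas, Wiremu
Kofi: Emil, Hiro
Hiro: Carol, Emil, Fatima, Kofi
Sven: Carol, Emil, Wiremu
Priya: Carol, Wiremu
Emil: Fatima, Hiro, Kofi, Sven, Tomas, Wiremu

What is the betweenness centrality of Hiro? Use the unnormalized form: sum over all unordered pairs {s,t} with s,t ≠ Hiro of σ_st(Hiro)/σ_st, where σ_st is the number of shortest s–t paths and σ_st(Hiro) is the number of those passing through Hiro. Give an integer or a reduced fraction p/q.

17/6

Pairs whose geodesics pass through Hiro — Kofi–Fatima: 1/2; Kofi–Priya: 1/2; Kofi–Carol: 1; Emil–Carol: 1/3; Fatima–Carol: 1/2.
All other pairs contribute 0.
Summing the contributions gives betweenness(Hiro) = 17/6.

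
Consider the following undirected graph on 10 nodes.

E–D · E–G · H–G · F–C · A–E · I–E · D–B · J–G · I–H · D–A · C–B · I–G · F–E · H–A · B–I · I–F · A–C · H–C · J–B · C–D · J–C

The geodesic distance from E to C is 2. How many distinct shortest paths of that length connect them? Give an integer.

The shortest distance is 2. The length-2 paths are: E–F–C; E–A–C; E–D–C.
That gives 3 distinct shortest paths.

3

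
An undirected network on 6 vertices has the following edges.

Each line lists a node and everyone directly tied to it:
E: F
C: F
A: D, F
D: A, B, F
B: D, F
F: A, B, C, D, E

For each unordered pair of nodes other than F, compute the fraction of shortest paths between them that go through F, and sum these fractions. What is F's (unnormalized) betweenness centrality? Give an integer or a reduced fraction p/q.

Pairs whose geodesics pass through F — A–B: 1/2; A–C: 1; A–E: 1; B–C: 1; B–E: 1; C–E: 1; C–D: 1; E–D: 1.
All other pairs contribute 0.
Summing the contributions gives betweenness(F) = 15/2.

15/2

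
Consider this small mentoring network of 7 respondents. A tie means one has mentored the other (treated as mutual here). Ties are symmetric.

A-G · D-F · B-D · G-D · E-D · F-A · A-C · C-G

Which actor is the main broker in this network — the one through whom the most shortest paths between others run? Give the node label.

Unnormalized betweenness of each node: A:3/2, B:0, C:0, D:19/2, E:0, F:3/2, G:9/2.
D has the largest value, 19/2, making it the main broker — the node through which the most shortest paths run.

D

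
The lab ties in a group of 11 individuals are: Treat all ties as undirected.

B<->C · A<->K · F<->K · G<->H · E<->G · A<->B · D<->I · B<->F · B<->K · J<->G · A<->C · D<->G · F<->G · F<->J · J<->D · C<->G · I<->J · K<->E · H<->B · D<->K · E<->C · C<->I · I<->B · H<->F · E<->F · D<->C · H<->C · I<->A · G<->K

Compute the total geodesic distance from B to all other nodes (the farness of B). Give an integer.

14

Distances from B: A:1, C:1, D:2, E:2, F:1, G:2, H:1, I:1, J:2, K:1.
Sum = 1 + 1 + 2 + 2 + 1 + 2 + 1 + 1 + 2 + 1 = 14.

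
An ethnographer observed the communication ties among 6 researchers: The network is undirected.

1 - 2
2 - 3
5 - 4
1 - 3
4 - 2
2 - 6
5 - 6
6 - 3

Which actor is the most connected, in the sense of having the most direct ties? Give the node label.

Degrees — 1:2, 2:4, 3:3, 4:2, 5:2, 6:3.
The maximum is 4, attained only by 2.

2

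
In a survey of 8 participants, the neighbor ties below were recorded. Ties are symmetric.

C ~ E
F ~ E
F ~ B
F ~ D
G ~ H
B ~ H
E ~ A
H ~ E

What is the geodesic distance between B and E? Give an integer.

2

One shortest route is B – F – E, which uses 2 edges, and B and E are not directly tied, so nothing shorter exists. So d(B,E) = 2.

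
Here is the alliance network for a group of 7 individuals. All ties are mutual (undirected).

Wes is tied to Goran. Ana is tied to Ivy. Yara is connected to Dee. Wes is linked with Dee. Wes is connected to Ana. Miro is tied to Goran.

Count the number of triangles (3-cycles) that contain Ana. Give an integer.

Ana's neighbors are Ivy and Wes, but none of them are tied to each other, so no triangle contains Ana.

0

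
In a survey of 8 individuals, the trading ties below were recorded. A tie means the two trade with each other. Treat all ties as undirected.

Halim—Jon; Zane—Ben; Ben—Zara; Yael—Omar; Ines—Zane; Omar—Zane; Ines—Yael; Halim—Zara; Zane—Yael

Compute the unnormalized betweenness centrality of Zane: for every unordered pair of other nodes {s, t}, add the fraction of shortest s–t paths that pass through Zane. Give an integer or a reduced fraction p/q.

Pairs whose geodesics pass through Zane — Halim–Yael: 1; Halim–Ines: 1; Halim–Omar: 1; Zara–Yael: 1; Zara–Ines: 1; Zara–Omar: 1; Jon–Yael: 1; Jon–Ines: 1; Jon–Omar: 1; Ben–Yael: 1; Ben–Ines: 1; Ben–Omar: 1; Ines–Omar: 1/2.
All other pairs contribute 0.
Summing the contributions gives betweenness(Zane) = 25/2.

25/2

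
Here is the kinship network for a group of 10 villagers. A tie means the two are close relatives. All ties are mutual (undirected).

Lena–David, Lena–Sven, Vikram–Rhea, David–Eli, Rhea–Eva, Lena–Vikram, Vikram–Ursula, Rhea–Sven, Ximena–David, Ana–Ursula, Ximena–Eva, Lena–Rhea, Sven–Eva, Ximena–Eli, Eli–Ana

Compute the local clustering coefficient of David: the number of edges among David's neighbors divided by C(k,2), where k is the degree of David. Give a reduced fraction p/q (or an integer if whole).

David's neighbors: Eli, Lena, and Ximena (k = 3).
Possible neighbor pairs: C(3,2) = 3. Edges among them: Eli–Ximena → e = 1.
Clustering(David) = 1/3.

1/3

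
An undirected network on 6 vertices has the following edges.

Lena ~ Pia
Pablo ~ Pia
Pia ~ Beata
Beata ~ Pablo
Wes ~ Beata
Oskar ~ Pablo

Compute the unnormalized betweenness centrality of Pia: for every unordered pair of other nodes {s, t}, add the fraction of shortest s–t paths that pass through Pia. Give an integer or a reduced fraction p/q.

Pairs whose geodesics pass through Pia — Oskar–Lena: 1; Lena–Beata: 1; Lena–Pablo: 1; Lena–Wes: 1.
All other pairs contribute 0.
Summing the contributions gives betweenness(Pia) = 4.

4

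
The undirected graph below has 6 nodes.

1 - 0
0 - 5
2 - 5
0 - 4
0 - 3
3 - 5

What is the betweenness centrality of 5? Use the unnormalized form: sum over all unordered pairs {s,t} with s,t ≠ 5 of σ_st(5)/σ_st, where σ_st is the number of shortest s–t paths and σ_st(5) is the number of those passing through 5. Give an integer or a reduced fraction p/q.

4

Pairs whose geodesics pass through 5 — 0–2: 1; 4–2: 1; 1–2: 1; 3–2: 1.
All other pairs contribute 0.
Summing the contributions gives betweenness(5) = 4.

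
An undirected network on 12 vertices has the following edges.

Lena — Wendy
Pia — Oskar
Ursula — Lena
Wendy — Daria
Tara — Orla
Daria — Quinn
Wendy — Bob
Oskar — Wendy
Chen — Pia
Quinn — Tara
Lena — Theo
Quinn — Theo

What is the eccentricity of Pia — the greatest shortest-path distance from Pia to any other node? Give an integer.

6

Distances from Pia: Bob:3, Chen:1, Daria:3, Lena:3, Orla:6, Oskar:1, Quinn:4, Tara:5, Theo:4, Ursula:4, Wendy:2.
The largest is 6 (to Orla), so the eccentricity of Pia is 6.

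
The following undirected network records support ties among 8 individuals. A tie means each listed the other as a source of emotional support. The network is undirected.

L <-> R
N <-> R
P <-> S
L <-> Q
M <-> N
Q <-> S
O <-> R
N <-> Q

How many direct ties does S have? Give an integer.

S is directly tied to P and Q. That is 2 neighbors, so the degree of S is 2.

2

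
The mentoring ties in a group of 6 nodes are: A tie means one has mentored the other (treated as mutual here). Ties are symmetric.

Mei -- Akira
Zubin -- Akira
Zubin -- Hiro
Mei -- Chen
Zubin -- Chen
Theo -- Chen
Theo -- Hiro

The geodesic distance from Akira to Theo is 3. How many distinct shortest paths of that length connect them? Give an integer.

3

The shortest distance is 3. The length-3 paths are: Akira–Mei–Chen–Theo; Akira–Zubin–Chen–Theo; Akira–Zubin–Hiro–Theo.
That gives 3 distinct shortest paths.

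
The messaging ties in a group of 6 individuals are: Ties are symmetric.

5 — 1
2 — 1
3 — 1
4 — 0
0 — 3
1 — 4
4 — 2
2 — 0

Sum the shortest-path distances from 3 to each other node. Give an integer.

Distances from 3: 0:1, 1:1, 2:2, 4:2, 5:2.
Sum = 1 + 1 + 2 + 2 + 2 = 8.

8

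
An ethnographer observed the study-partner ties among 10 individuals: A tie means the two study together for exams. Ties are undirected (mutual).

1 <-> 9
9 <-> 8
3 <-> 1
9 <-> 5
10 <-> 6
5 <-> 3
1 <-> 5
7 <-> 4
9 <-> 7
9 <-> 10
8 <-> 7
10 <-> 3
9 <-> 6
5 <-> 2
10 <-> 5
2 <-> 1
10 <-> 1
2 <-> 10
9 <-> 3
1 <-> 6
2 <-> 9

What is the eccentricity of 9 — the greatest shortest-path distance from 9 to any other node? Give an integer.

2

Distances from 9: 1:1, 2:1, 3:1, 4:2, 5:1, 6:1, 7:1, 8:1, 10:1.
The largest is 2 (to 4), so the eccentricity of 9 is 2.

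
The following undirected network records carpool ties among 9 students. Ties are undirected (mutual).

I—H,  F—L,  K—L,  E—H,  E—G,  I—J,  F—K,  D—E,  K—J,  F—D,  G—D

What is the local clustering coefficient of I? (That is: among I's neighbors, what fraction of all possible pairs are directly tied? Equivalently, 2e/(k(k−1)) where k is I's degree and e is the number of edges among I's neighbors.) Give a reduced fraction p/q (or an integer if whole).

I's neighbors: H and J (k = 2).
Possible neighbor pairs: C(2,2) = 1. Edges among them: none → e = 0.
Clustering(I) = 0/1.

0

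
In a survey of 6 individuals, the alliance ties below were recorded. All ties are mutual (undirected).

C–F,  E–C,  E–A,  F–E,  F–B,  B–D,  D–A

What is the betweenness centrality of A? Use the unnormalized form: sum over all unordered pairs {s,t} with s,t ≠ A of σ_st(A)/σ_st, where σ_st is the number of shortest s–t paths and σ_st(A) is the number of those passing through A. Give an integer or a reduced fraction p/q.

Pairs whose geodesics pass through A — D–C: 1/2; D–E: 1.
All other pairs contribute 0.
Summing the contributions gives betweenness(A) = 3/2.

3/2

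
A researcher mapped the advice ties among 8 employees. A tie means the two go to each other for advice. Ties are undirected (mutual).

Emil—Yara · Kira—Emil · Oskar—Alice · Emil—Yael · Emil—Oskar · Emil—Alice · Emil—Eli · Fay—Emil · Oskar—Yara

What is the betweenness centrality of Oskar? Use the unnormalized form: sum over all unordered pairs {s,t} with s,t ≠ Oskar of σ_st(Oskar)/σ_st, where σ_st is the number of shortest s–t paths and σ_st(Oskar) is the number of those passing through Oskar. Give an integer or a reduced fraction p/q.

Pairs whose geodesics pass through Oskar — Alice–Yara: 1/2.
All other pairs contribute 0.
Summing the contributions gives betweenness(Oskar) = 1/2.

1/2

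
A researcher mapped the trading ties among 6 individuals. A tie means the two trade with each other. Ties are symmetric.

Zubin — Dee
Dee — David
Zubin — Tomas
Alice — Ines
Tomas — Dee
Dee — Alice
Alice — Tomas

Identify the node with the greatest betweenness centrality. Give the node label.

Unnormalized betweenness of each node: Alice:4, David:0, Dee:5, Ines:0, Tomas:1, Zubin:0.
Dee has the largest value, 5, making it the main broker — the node through which the most shortest paths run.

Dee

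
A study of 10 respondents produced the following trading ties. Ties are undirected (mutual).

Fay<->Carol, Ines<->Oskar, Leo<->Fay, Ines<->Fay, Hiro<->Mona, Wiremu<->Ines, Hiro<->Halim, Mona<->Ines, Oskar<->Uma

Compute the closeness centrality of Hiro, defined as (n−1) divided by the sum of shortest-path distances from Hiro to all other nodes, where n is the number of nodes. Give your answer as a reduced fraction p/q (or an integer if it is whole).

Distances from Hiro: Carol:4, Fay:3, Halim:1, Ines:2, Leo:4, Mona:1, Oskar:3, Uma:4, Wiremu:3. Sum = 25.
n = 10, so closeness = 9/25.

9/25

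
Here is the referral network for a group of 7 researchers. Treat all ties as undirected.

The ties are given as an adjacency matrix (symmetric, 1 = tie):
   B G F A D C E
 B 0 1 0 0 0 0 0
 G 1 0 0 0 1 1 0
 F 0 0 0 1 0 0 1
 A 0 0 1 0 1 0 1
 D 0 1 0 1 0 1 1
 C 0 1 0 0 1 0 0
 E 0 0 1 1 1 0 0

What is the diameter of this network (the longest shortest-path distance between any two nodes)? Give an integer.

Eccentricity of each node (its greatest distance to any other): A:3, B:4, C:3, D:2, E:3, F:4, G:3.
The maximum eccentricity is 4, realized for instance by the pair B–F via B – G – D – A – F. So the diameter is 4.

4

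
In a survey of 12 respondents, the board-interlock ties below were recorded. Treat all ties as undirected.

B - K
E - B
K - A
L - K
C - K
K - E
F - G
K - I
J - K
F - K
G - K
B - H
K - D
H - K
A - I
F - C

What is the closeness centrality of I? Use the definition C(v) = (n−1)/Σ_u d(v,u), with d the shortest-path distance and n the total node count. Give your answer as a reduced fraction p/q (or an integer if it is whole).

11/20

Distances from I: A:1, B:2, C:2, D:2, E:2, F:2, G:2, H:2, J:2, K:1, L:2. Sum = 20.
n = 12, so closeness = 11/20.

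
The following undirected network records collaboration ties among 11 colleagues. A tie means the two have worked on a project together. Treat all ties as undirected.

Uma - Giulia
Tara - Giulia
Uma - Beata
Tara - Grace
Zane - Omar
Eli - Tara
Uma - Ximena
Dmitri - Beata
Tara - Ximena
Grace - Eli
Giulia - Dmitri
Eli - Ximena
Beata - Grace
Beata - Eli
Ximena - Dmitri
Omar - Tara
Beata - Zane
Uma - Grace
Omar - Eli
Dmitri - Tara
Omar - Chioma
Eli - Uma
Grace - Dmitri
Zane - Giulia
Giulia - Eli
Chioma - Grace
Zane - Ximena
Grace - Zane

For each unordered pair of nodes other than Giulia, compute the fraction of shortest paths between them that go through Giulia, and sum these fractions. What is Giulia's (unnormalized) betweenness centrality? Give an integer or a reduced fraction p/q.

Pairs whose geodesics pass through Giulia — Zane–Eli: 1/5; Zane–Tara: 1/4; Zane–Dmitri: 1/4; Zane–Uma: 1/4; Eli–Dmitri: 1/5; Tara–Uma: 1/4; Dmitri–Uma: 1/4.
All other pairs contribute 0.
Summing the contributions gives betweenness(Giulia) = 33/20.

33/20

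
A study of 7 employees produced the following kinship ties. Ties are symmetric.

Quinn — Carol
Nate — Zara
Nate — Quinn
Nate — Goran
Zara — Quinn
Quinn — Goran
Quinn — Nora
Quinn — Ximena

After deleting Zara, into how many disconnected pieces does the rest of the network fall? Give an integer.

1

Zara's neighbors (Nate and Quinn) remain reachable from one another through other ties, so the rest of the network stays in one piece.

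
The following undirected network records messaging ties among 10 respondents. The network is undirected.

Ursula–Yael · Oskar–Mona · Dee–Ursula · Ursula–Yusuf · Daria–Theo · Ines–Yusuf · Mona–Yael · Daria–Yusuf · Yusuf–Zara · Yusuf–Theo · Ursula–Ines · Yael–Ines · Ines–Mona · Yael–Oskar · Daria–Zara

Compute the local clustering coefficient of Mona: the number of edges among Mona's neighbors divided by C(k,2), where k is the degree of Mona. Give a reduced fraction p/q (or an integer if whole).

Mona's neighbors: Ines, Oskar, and Yael (k = 3).
Possible neighbor pairs: C(3,2) = 3. Edges among them: Ines–Yael, Oskar–Yael → e = 2.
Clustering(Mona) = 2/3.

2/3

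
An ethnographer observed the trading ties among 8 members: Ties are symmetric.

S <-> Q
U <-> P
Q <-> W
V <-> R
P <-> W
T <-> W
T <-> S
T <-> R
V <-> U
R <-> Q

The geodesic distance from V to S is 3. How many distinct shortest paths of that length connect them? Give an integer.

The shortest distance is 3. The length-3 paths are: V–R–T–S; V–R–Q–S.
That gives 2 distinct shortest paths.

2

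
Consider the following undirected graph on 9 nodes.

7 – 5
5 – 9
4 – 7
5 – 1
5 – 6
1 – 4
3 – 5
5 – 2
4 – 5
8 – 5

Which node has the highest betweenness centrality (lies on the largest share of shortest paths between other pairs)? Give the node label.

Unnormalized betweenness of each node: 1:0, 2:0, 3:0, 4:1/2, 5:51/2, 6:0, 7:0, 8:0, 9:0.
5 has the largest value, 51/2, making it the main broker — the node through which the most shortest paths run.

5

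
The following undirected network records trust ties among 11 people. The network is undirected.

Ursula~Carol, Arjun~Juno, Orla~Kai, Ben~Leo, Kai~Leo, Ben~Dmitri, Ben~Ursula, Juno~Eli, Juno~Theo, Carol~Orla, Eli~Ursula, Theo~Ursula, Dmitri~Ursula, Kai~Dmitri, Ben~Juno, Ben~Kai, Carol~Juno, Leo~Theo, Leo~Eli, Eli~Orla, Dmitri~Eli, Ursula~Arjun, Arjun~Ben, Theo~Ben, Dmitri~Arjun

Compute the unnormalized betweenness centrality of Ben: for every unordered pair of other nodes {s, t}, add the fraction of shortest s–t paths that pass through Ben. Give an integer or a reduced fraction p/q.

2689/420

Pairs whose geodesics pass through Ben — Carol–Leo: 2/8; Dmitri–Juno: 1/3; Dmitri–Leo: 1/3; Dmitri–Theo: 1/2; Juno–Leo: 1/3; Juno–Kai: 1; Juno–Ursula: 1/5; Orla–Arjun: 1/7; Orla–Theo: 1/7; Leo–Arjun: 1; Leo–Ursula: 1/3; Kai–Arjun: 1/2; Kai–Theo: 1/2; Kai–Ursula: 1/2 … (+1 more pairs).
All other pairs contribute 0.
Summing the contributions gives betweenness(Ben) = 2689/420.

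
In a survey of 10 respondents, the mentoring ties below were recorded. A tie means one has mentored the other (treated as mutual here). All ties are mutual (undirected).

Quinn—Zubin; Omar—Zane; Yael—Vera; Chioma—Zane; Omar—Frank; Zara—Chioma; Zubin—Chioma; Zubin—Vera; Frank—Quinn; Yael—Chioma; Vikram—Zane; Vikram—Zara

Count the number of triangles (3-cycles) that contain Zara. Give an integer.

Zara's neighbors are Chioma and Vikram, but none of them are tied to each other, so no triangle contains Zara.

0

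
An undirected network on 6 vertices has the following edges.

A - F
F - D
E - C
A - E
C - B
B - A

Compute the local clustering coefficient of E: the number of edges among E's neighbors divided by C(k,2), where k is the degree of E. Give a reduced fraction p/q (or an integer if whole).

E's neighbors: A and C (k = 2).
Possible neighbor pairs: C(2,2) = 1. Edges among them: none → e = 0.
Clustering(E) = 0/1.

0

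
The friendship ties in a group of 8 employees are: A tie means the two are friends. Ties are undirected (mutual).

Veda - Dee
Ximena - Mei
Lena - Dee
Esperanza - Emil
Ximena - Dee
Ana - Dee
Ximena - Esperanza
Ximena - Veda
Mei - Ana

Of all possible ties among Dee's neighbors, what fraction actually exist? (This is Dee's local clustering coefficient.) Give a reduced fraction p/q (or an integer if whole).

Dee's neighbors: Ana, Lena, Veda, and Ximena (k = 4).
Possible neighbor pairs: C(4,2) = 6. Edges among them: Veda–Ximena → e = 1.
Clustering(Dee) = 1/6.

1/6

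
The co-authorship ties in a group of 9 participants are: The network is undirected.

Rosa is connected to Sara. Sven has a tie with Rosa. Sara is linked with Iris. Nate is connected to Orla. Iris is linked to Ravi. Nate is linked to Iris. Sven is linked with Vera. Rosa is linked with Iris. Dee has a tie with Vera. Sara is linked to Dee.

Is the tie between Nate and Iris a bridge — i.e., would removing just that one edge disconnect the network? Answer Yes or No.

Yes

Without the Nate–Iris edge there is no alternate route between Nate and Iris, so the network disconnects. It is a bridge.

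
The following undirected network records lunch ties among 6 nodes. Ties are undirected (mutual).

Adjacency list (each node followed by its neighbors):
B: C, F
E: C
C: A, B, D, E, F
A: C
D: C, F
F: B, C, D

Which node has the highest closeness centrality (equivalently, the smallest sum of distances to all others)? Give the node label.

C

Farness (sum of distances to all others) for each node — A:9, B:8, C:5, D:8, E:9, F:7.
The smallest farness is 5, for C, so C has the highest closeness.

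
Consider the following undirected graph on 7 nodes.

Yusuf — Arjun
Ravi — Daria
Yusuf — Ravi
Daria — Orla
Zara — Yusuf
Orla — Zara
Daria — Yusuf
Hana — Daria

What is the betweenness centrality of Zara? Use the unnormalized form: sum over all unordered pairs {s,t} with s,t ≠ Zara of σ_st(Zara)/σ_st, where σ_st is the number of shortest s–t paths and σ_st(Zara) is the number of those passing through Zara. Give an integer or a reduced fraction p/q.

1

Pairs whose geodesics pass through Zara — Orla–Arjun: 1/2; Orla–Yusuf: 1/2.
All other pairs contribute 0.
Summing the contributions gives betweenness(Zara) = 1.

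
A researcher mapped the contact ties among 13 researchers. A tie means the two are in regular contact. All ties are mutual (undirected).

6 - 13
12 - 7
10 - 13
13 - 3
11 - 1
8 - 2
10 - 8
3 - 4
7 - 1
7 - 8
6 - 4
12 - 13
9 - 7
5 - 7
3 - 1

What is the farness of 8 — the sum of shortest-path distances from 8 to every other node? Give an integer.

Distances from 8: 1:2, 2:1, 3:3, 4:4, 5:2, 6:3, 7:1, 9:2, 10:1, 11:3, 12:2, 13:2.
Sum = 2 + 1 + 3 + 4 + 2 + 3 + 1 + 2 + 1 + 3 + 2 + 2 = 26.

26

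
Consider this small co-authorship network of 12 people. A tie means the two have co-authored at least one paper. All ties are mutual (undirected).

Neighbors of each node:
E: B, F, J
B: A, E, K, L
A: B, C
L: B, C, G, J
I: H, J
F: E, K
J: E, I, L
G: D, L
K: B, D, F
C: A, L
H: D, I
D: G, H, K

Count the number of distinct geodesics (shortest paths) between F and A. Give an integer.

2

The shortest distance is 3. The length-3 paths are: F–K–B–A; F–E–B–A.
That gives 2 distinct shortest paths.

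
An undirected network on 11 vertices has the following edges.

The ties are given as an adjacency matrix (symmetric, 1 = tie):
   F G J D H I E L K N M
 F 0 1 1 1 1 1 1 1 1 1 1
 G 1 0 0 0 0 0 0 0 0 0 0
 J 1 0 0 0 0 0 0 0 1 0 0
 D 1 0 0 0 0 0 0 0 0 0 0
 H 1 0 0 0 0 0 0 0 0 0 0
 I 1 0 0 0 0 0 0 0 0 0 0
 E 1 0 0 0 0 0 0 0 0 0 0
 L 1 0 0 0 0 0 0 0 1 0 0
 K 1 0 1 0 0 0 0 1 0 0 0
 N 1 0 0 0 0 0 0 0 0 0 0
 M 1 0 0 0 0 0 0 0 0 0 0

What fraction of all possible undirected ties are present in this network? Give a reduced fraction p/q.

There are 12 edges and 11 nodes, so the maximum possible is C(11,2) = 55.
Density = 12/55.

12/55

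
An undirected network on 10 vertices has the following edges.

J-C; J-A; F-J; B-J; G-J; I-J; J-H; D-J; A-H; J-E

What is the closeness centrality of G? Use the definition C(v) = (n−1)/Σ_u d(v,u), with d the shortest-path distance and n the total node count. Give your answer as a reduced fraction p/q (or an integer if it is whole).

9/17

Distances from G: A:2, B:2, C:2, D:2, E:2, F:2, H:2, I:2, J:1. Sum = 17.
n = 10, so closeness = 9/17.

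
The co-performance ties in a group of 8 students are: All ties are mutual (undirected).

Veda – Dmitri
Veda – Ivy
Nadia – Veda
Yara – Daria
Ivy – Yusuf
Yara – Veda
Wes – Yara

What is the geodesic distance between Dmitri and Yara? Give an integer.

2

One shortest route is Dmitri – Veda – Yara, which uses 2 edges, and Dmitri and Yara are not directly tied, so nothing shorter exists. So d(Dmitri,Yara) = 2.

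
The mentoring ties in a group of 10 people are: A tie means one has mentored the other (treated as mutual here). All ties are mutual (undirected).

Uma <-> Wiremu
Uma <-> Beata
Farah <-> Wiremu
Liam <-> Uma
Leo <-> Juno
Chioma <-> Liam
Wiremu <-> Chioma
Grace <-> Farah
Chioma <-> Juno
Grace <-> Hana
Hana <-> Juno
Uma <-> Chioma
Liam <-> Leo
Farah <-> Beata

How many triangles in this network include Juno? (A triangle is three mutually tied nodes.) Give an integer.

Juno's neighbors are Chioma, Hana, and Leo, but none of them are tied to each other, so no triangle contains Juno.

0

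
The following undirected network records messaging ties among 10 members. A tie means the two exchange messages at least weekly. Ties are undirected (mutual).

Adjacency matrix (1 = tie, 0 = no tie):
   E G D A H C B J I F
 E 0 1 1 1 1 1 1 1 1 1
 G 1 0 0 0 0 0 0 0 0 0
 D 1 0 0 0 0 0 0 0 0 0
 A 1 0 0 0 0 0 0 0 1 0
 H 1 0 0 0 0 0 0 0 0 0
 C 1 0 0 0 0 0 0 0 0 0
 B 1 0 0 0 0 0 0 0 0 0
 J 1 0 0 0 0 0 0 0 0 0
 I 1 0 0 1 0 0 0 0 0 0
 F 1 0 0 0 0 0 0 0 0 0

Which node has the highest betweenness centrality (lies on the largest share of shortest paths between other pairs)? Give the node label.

E

Unnormalized betweenness of each node: A:0, B:0, C:0, D:0, E:35, F:0, G:0, H:0, I:0, J:0.
E has the largest value, 35, making it the main broker — the node through which the most shortest paths run.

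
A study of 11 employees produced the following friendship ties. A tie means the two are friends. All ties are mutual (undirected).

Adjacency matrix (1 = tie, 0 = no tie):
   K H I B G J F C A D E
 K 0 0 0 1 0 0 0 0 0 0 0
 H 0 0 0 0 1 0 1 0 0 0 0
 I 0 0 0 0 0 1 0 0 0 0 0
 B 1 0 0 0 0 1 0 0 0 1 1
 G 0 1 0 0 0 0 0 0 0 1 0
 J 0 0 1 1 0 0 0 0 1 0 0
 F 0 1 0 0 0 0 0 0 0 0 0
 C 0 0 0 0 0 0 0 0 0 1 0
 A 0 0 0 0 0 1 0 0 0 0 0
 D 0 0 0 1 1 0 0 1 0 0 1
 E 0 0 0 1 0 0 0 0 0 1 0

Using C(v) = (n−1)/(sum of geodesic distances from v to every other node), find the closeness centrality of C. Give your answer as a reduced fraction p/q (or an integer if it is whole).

Distances from C: A:4, B:2, D:1, E:2, F:4, G:2, H:3, I:4, J:3, K:3. Sum = 28.
n = 11, so closeness = 10/28 = 5/14.

5/14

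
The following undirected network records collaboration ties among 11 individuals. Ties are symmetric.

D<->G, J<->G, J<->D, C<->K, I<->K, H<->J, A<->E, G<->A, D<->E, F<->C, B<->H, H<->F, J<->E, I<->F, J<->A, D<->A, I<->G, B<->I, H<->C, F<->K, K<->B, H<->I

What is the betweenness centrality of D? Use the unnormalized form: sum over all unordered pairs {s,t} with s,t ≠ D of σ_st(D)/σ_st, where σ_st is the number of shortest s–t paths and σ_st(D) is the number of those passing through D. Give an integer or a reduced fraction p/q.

Pairs whose geodesics pass through D — E–G: 1/3; E–K: 1/7; E–I: 1/4.
All other pairs contribute 0.
Summing the contributions gives betweenness(D) = 61/84.

61/84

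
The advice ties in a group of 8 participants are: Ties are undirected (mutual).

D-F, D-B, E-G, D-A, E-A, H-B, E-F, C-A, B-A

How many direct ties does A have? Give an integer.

A is directly tied to B, C, D, and E. That is 4 neighbors, so the degree of A is 4.

4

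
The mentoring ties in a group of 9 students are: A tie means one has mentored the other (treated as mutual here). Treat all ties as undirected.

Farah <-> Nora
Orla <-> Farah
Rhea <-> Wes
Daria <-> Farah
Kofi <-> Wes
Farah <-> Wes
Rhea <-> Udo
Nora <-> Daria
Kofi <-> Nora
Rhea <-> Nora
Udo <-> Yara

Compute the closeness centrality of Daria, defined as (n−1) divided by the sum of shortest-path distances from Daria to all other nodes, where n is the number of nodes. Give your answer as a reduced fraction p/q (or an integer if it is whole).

8/17

Distances from Daria: Farah:1, Kofi:2, Nora:1, Orla:2, Rhea:2, Udo:3, Wes:2, Yara:4. Sum = 17.
n = 9, so closeness = 8/17.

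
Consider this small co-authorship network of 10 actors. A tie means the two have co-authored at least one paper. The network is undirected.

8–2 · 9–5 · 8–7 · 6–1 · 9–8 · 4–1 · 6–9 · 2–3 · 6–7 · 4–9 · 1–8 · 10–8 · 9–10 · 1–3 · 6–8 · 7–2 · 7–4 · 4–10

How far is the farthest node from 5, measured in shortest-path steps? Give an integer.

Distances from 5: 1:3, 2:3, 3:4, 4:2, 6:2, 7:3, 8:2, 9:1, 10:2.
The largest is 4 (to 3), so the eccentricity of 5 is 4.

4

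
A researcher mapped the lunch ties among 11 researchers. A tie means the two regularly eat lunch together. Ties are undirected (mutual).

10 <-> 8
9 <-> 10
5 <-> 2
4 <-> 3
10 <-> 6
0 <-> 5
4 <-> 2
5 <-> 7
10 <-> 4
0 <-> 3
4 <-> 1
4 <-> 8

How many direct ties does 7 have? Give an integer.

7 is directly tied to 5. That is 1 neighbor, so the degree of 7 is 1.

1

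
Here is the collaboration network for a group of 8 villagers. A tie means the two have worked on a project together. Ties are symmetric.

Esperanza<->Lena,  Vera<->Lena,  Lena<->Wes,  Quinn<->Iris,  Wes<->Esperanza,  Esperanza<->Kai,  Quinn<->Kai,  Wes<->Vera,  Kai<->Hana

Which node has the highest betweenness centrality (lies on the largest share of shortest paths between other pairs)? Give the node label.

Kai

Unnormalized betweenness of each node: Esperanza:12, Hana:0, Iris:0, Kai:14, Lena:5/2, Quinn:6, Vera:0, Wes:5/2.
Kai has the largest value, 14, making it the main broker — the node through which the most shortest paths run.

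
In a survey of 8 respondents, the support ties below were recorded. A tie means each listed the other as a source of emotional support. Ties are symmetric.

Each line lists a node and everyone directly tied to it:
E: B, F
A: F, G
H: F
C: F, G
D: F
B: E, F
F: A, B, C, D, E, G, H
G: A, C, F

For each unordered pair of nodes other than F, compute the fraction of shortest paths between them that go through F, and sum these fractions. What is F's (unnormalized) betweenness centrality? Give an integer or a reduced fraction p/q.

35/2

Pairs whose geodesics pass through F — E–D: 1; E–C: 1; E–A: 1; E–G: 1; E–H: 1; D–C: 1; D–A: 1; D–B: 1; D–G: 1; D–H: 1; C–A: 1/2; C–B: 1; C–H: 1; A–B: 1 … (+4 more pairs).
All other pairs contribute 0.
Summing the contributions gives betweenness(F) = 35/2.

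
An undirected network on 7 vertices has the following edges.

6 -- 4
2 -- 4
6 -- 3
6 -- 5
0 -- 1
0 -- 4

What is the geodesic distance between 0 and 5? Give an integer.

3

One shortest route is 0 – 4 – 6 – 5, which uses 3 edges, and at distance 2 from 0 we only reach {2, 6}, which does not include 5. So d(0,5) = 3.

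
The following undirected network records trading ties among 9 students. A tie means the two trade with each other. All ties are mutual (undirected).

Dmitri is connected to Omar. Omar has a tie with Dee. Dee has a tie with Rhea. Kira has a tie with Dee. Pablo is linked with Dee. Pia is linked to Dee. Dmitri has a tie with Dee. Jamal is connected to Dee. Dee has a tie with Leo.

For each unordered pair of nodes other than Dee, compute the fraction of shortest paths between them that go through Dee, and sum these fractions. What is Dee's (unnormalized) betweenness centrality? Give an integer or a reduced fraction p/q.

Pairs whose geodesics pass through Dee — Dmitri–Kira: 1; Dmitri–Leo: 1; Dmitri–Rhea: 1; Dmitri–Pablo: 1; Dmitri–Pia: 1; Dmitri–Jamal: 1; Omar–Kira: 1; Omar–Leo: 1; Omar–Rhea: 1; Omar–Pablo: 1; Omar–Pia: 1; Omar–Jamal: 1; Kira–Leo: 1; Kira–Rhea: 1 … (+13 more pairs).
All other pairs contribute 0.
Summing the contributions gives betweenness(Dee) = 27.

27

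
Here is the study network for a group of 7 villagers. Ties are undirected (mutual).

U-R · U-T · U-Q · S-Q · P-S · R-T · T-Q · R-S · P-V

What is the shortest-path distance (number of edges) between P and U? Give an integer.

3

One shortest route is P – S – R – U, which uses 3 edges, and at distance 2 from P we only reach {Q, R}, which does not include U. So d(P,U) = 3.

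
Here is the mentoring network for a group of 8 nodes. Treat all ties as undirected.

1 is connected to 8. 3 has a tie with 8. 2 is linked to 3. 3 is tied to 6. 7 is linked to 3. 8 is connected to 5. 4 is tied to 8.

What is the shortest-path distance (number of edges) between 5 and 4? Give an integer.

One shortest route is 5 – 8 – 4, which uses 2 edges, and 5 and 4 are not directly tied, so nothing shorter exists. So d(5,4) = 2.

2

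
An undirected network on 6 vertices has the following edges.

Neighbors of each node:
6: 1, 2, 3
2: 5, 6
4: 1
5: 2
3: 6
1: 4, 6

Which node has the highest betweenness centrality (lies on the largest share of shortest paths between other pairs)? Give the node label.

Unnormalized betweenness of each node: 1:4, 2:4, 3:0, 4:0, 5:0, 6:8.
6 has the largest value, 8, making it the main broker — the node through which the most shortest paths run.

6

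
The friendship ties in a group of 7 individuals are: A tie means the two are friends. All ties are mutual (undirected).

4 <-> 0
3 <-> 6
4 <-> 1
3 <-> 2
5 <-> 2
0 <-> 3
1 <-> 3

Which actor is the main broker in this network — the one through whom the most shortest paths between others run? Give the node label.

Unnormalized betweenness of each node: 0:2, 1:2, 2:5, 3:23/2, 4:1/2, 5:0, 6:0.
3 has the largest value, 23/2, making it the main broker — the node through which the most shortest paths run.

3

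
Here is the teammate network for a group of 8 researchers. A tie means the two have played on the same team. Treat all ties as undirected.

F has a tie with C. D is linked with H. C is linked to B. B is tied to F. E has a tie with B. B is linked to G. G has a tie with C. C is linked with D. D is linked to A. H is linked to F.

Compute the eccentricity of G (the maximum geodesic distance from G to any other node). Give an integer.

Distances from G: A:3, B:1, C:1, D:2, E:2, F:2, H:3.
The largest is 3 (to H and A), so the eccentricity of G is 3.

3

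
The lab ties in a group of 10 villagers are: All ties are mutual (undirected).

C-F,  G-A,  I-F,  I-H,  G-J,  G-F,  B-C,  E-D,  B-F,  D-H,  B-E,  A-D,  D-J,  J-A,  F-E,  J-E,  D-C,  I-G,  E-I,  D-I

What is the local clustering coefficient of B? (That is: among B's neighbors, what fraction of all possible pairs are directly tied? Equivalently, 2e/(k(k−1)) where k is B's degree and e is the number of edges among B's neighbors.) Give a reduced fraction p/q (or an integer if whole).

2/3

B's neighbors: C, E, and F (k = 3).
Possible neighbor pairs: C(3,2) = 3. Edges among them: C–F, E–F → e = 2.
Clustering(B) = 2/3.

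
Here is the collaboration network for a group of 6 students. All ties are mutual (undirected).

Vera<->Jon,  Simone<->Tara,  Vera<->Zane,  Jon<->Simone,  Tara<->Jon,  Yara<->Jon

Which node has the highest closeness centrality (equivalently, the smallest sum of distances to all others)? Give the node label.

Farness (sum of distances to all others) for each node — Jon:6, Simone:9, Tara:9, Vera:8, Yara:10, Zane:12.
The smallest farness is 6, for Jon, so Jon has the highest closeness.

Jon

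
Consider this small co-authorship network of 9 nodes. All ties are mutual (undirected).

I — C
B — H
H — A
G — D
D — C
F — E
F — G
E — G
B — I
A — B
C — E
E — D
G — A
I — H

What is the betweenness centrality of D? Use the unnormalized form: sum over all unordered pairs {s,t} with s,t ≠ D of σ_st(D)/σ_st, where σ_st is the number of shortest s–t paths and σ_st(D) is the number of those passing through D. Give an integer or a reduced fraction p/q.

Pairs whose geodesics pass through D — G–C: 1/2; G–I: 1/4; C–A: 1/4.
All other pairs contribute 0.
Summing the contributions gives betweenness(D) = 1.

1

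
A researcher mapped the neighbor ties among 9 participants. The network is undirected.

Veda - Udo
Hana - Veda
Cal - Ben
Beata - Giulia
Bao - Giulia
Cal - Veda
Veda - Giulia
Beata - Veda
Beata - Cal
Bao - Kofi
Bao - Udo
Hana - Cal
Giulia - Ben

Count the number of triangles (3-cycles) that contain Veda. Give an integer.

3

Veda's neighbors: Beata, Cal, Giulia, Hana, and Udo.
Neighbor pairs that are themselves tied: Veda–Beata–Cal; Veda–Beata–Giulia; Veda–Cal–Hana. Each forms one triangle with Veda, for 3 in total.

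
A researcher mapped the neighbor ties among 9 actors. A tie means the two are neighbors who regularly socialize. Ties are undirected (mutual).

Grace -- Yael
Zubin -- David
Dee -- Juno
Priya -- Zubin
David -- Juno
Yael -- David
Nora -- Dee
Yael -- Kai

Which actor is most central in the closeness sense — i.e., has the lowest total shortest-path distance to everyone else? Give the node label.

Farness (sum of distances to all others) for each node — David:14, Dee:22, Grace:24, Juno:17, Kai:24, Nora:29, Priya:26, Yael:17, Zubin:19.
The smallest farness is 14, for David, so David has the highest closeness.

David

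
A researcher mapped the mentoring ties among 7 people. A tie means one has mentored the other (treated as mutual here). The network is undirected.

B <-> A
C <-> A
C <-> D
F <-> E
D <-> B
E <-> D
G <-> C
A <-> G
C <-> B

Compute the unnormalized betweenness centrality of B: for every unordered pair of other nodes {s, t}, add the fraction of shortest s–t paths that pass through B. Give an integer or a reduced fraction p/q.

Pairs whose geodesics pass through B — A–D: 1/2; A–F: 1/2; A–E: 1/2.
All other pairs contribute 0.
Summing the contributions gives betweenness(B) = 3/2.

3/2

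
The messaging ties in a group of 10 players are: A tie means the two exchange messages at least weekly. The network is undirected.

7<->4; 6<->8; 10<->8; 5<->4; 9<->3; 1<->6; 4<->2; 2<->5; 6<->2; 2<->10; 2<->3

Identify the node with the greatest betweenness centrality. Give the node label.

Unnormalized betweenness of each node: 1:0, 2:27, 3:8, 4:8, 5:0, 6:11, 7:0, 8:1, 9:0, 10:3.
2 has the largest value, 27, making it the main broker — the node through which the most shortest paths run.

2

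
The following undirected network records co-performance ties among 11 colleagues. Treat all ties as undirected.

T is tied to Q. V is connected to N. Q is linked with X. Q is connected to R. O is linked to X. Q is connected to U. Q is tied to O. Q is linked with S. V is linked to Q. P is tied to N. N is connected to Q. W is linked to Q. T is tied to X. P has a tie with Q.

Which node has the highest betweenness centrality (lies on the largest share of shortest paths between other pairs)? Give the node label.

Unnormalized betweenness of each node: N:1/2, O:0, P:0, Q:40, R:0, S:0, T:0, U:0, V:0, W:0, X:1/2.
Q has the largest value, 40, making it the main broker — the node through which the most shortest paths run.

Q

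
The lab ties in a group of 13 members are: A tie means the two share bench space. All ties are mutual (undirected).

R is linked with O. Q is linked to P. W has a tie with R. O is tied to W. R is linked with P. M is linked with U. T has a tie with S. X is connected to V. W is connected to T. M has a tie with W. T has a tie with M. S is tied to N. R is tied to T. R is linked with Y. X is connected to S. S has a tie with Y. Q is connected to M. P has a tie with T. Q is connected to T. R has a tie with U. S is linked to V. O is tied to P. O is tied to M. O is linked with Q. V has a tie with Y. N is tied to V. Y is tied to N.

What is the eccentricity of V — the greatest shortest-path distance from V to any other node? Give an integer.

3

Distances from V: M:3, N:1, O:3, P:3, Q:3, R:2, S:1, T:2, U:3, W:3, X:1, Y:1.
The largest is 3 (to P, Q, M, W, O, and U), so the eccentricity of V is 3.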